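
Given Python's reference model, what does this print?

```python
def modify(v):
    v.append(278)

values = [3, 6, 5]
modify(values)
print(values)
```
[3, 6, 5, 278]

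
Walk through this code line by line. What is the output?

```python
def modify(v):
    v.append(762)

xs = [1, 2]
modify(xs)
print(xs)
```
[1, 2, 762]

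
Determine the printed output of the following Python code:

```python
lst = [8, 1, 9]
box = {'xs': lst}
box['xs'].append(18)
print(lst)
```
[8, 1, 9, 18]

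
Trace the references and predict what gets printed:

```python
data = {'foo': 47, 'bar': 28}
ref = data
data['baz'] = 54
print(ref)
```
{'foo': 47, 'bar': 28, 'baz': 54}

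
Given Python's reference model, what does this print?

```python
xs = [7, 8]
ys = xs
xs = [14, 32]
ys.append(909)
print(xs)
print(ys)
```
[14, 32]
[7, 8, 909]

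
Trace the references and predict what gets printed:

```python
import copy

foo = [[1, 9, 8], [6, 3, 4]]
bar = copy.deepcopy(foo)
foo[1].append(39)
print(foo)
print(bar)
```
[[1, 9, 8], [6, 3, 4, 39]]
[[1, 9, 8], [6, 3, 4]]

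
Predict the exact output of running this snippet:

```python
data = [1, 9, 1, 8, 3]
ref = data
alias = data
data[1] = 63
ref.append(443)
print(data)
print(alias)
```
[1, 63, 1, 8, 3, 443]
[1, 63, 1, 8, 3, 443]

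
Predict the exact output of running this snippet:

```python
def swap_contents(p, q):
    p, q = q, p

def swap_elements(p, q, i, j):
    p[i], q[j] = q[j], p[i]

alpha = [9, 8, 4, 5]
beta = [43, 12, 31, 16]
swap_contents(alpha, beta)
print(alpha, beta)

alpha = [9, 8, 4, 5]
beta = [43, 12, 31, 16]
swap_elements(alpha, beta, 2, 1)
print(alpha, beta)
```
[9, 8, 4, 5] [43, 12, 31, 16]
[9, 8, 12, 5] [43, 4, 31, 16]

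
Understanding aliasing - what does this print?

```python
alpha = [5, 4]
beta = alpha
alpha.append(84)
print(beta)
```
[5, 4, 84]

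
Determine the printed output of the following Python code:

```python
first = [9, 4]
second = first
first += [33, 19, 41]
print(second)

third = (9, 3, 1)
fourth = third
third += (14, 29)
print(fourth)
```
[9, 4, 33, 19, 41]
(9, 3, 1)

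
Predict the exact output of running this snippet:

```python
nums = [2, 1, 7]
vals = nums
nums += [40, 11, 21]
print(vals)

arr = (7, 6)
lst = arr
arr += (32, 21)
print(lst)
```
[2, 1, 7, 40, 11, 21]
(7, 6)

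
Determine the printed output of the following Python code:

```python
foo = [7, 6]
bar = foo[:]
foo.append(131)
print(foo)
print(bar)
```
[7, 6, 131]
[7, 6]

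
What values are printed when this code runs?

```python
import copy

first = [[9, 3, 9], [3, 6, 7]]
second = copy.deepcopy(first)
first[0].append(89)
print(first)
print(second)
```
[[9, 3, 9, 89], [3, 6, 7]]
[[9, 3, 9], [3, 6, 7]]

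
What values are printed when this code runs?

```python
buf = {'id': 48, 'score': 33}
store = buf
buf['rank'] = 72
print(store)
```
{'id': 48, 'score': 33, 'rank': 72}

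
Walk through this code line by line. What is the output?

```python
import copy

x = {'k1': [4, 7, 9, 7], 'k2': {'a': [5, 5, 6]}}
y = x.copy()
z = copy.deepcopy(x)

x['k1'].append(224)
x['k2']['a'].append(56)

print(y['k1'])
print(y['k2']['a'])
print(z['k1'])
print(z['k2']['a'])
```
[4, 7, 9, 7, 224]
[5, 5, 6, 56]
[4, 7, 9, 7]
[5, 5, 6]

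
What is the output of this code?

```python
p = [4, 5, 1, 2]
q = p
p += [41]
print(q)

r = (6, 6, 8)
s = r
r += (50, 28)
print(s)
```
[4, 5, 1, 2, 41]
(6, 6, 8)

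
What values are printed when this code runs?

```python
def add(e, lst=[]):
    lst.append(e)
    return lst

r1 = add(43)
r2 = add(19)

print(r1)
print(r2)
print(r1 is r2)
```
[43, 19]
[43, 19]
True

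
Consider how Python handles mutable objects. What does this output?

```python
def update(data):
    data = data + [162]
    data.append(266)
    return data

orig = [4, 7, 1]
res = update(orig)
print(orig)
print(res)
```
[4, 7, 1]
[4, 7, 1, 162, 266]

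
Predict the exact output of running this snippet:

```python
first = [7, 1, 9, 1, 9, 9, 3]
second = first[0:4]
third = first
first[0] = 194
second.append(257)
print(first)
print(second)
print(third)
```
[194, 1, 9, 1, 9, 9, 3]
[7, 1, 9, 1, 257]
[194, 1, 9, 1, 9, 9, 3]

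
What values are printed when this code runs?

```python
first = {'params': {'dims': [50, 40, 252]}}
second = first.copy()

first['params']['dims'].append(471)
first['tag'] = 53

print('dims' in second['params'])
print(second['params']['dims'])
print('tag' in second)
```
True
[50, 40, 252, 471]
False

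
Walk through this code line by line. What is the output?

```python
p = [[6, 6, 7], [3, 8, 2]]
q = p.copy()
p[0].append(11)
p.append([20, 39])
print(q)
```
[[6, 6, 7, 11], [3, 8, 2]]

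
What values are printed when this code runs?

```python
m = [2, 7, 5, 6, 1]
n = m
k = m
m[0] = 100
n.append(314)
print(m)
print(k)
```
[100, 7, 5, 6, 1, 314]
[100, 7, 5, 6, 1, 314]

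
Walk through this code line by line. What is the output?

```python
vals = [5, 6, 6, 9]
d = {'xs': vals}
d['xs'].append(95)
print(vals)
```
[5, 6, 6, 9, 95]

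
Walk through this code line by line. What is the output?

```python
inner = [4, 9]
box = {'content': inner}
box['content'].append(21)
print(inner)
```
[4, 9, 21]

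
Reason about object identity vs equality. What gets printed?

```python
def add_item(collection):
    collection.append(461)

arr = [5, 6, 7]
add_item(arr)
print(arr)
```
[5, 6, 7, 461]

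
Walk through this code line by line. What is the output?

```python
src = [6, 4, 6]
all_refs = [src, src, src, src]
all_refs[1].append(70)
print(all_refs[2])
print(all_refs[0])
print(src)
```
[6, 4, 6, 70]
[6, 4, 6, 70]
[6, 4, 6, 70]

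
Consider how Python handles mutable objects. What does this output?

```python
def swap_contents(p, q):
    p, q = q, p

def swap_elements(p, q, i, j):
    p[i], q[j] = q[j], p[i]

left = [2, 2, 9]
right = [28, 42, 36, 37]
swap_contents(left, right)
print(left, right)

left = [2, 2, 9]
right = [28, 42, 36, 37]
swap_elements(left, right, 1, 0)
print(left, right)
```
[2, 2, 9] [28, 42, 36, 37]
[2, 28, 9] [2, 42, 36, 37]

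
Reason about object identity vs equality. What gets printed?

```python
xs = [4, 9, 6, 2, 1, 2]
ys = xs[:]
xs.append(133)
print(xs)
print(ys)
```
[4, 9, 6, 2, 1, 2, 133]
[4, 9, 6, 2, 1, 2]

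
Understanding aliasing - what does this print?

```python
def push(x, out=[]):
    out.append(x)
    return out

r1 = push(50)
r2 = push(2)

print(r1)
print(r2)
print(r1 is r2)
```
[50, 2]
[50, 2]
True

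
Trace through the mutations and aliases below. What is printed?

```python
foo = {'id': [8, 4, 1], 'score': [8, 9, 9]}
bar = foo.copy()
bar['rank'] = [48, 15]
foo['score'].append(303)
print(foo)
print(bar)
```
{'id': [8, 4, 1], 'score': [8, 9, 9, 303]}
{'id': [8, 4, 1], 'score': [8, 9, 9, 303], 'rank': [48, 15]}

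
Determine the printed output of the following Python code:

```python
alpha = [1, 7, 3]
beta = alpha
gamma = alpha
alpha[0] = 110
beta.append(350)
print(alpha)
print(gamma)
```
[110, 7, 3, 350]
[110, 7, 3, 350]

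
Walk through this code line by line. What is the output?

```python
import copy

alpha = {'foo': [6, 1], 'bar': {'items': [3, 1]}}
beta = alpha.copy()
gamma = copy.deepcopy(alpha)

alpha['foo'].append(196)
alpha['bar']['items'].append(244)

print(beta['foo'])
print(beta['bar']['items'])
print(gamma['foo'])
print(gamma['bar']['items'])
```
[6, 1, 196]
[3, 1, 244]
[6, 1]
[3, 1]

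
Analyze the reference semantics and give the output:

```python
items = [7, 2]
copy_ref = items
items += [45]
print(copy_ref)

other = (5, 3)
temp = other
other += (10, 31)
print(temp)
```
[7, 2, 45]
(5, 3)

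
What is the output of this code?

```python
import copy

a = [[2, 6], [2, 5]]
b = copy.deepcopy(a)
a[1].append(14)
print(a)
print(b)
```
[[2, 6], [2, 5, 14]]
[[2, 6], [2, 5]]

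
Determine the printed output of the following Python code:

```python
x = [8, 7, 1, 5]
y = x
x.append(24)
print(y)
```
[8, 7, 1, 5, 24]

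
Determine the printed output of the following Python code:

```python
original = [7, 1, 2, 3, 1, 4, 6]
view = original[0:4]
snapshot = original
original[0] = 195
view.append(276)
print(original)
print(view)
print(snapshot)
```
[195, 1, 2, 3, 1, 4, 6]
[7, 1, 2, 3, 276]
[195, 1, 2, 3, 1, 4, 6]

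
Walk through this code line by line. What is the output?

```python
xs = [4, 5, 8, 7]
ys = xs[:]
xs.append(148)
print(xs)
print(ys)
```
[4, 5, 8, 7, 148]
[4, 5, 8, 7]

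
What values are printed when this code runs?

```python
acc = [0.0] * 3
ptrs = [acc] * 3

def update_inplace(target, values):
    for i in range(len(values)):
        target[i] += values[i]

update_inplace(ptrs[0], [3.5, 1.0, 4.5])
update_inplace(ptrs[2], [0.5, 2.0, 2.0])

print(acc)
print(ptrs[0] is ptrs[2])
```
[4.0, 3.0, 6.5]
True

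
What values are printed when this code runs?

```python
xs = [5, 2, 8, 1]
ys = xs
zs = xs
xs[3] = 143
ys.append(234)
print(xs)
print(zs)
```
[5, 2, 8, 143, 234]
[5, 2, 8, 143, 234]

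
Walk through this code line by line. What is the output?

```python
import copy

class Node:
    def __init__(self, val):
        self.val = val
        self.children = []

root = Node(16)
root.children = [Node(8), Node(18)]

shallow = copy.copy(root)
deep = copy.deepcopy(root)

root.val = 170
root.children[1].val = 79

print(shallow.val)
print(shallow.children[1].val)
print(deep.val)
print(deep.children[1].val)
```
16
79
16
18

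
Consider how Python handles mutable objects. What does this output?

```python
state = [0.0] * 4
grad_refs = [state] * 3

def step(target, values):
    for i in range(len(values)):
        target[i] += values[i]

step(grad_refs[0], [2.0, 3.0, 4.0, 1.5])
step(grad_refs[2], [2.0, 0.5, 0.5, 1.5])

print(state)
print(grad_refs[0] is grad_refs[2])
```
[4.0, 3.5, 4.5, 3.0]
True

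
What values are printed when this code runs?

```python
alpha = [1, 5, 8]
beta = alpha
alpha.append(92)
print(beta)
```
[1, 5, 8, 92]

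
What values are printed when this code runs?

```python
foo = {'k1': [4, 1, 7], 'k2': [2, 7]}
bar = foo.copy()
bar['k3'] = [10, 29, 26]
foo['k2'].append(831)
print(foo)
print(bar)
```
{'k1': [4, 1, 7], 'k2': [2, 7, 831]}
{'k1': [4, 1, 7], 'k2': [2, 7, 831], 'k3': [10, 29, 26]}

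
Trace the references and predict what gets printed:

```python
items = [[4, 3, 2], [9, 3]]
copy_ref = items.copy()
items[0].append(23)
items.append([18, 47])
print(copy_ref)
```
[[4, 3, 2, 23], [9, 3]]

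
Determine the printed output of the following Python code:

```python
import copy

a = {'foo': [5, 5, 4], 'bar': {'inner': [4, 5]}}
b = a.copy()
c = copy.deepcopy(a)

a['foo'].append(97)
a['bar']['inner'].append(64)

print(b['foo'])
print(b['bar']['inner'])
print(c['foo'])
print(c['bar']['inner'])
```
[5, 5, 4, 97]
[4, 5, 64]
[5, 5, 4]
[4, 5]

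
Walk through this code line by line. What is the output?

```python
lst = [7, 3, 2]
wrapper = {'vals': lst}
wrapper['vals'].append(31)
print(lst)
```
[7, 3, 2, 31]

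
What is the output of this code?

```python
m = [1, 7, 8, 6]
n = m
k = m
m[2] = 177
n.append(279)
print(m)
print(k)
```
[1, 7, 177, 6, 279]
[1, 7, 177, 6, 279]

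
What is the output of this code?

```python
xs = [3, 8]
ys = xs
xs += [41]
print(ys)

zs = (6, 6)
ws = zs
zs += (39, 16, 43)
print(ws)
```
[3, 8, 41]
(6, 6)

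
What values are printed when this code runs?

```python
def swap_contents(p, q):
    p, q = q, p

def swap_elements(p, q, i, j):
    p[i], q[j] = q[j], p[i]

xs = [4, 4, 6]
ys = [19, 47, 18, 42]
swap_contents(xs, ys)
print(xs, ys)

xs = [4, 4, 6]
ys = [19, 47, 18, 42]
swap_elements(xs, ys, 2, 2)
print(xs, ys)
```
[4, 4, 6] [19, 47, 18, 42]
[4, 4, 18] [19, 47, 6, 42]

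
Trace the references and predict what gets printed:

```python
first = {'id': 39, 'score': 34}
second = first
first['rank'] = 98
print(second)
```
{'id': 39, 'score': 34, 'rank': 98}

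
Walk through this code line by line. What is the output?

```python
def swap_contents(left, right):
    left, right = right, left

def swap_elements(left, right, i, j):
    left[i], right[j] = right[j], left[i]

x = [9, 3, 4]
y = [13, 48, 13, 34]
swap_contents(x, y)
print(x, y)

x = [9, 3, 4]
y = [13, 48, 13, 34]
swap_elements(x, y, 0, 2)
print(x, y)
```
[9, 3, 4] [13, 48, 13, 34]
[13, 3, 4] [13, 48, 9, 34]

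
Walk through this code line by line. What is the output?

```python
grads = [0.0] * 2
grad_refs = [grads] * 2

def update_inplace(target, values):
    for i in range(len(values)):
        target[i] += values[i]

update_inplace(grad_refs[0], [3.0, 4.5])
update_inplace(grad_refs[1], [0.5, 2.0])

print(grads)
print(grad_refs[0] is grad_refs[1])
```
[3.5, 6.5]
True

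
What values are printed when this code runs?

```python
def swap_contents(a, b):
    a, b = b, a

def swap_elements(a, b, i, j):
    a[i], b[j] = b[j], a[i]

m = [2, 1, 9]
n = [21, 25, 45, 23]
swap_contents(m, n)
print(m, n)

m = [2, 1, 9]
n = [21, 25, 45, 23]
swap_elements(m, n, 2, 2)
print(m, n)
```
[2, 1, 9] [21, 25, 45, 23]
[2, 1, 45] [21, 25, 9, 23]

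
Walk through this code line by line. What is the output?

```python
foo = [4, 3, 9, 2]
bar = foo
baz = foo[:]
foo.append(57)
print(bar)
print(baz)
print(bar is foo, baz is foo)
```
[4, 3, 9, 2, 57]
[4, 3, 9, 2]
True False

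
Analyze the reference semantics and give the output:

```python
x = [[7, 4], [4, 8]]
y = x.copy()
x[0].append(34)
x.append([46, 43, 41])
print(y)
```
[[7, 4, 34], [4, 8]]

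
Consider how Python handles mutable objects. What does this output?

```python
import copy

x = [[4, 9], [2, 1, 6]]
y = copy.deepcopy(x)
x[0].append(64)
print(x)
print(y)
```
[[4, 9, 64], [2, 1, 6]]
[[4, 9], [2, 1, 6]]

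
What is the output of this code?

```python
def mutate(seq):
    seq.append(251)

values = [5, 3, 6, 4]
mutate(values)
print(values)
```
[5, 3, 6, 4, 251]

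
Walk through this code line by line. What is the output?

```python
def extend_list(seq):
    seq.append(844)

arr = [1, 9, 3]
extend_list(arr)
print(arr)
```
[1, 9, 3, 844]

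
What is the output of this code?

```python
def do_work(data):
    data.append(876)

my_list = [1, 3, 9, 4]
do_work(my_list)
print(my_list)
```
[1, 3, 9, 4, 876]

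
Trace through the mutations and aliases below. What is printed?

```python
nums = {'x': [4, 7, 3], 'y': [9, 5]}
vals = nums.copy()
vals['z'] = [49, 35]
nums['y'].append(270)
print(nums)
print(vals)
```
{'x': [4, 7, 3], 'y': [9, 5, 270]}
{'x': [4, 7, 3], 'y': [9, 5, 270], 'z': [49, 35]}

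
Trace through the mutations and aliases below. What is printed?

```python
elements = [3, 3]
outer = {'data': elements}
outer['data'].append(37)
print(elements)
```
[3, 3, 37]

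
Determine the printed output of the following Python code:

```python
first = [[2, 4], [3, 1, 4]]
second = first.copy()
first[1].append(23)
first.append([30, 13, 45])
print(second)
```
[[2, 4], [3, 1, 4, 23]]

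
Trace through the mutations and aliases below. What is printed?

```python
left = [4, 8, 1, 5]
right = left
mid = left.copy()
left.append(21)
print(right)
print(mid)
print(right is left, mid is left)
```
[4, 8, 1, 5, 21]
[4, 8, 1, 5]
True False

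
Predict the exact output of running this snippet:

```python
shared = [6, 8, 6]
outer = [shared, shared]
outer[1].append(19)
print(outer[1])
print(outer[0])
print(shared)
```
[6, 8, 6, 19]
[6, 8, 6, 19]
[6, 8, 6, 19]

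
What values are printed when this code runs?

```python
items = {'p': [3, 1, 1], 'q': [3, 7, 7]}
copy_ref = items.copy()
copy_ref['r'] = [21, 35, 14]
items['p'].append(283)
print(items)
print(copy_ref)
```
{'p': [3, 1, 1, 283], 'q': [3, 7, 7]}
{'p': [3, 1, 1, 283], 'q': [3, 7, 7], 'r': [21, 35, 14]}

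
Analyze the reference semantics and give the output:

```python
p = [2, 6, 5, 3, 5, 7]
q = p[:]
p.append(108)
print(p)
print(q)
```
[2, 6, 5, 3, 5, 7, 108]
[2, 6, 5, 3, 5, 7]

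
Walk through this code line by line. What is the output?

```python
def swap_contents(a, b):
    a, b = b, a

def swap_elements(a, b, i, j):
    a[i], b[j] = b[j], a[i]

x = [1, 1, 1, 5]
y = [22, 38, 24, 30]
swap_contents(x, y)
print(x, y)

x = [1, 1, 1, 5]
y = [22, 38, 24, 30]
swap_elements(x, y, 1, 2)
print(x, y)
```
[1, 1, 1, 5] [22, 38, 24, 30]
[1, 24, 1, 5] [22, 38, 1, 30]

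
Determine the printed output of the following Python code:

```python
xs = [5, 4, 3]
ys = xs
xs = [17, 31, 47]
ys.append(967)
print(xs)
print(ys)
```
[17, 31, 47]
[5, 4, 3, 967]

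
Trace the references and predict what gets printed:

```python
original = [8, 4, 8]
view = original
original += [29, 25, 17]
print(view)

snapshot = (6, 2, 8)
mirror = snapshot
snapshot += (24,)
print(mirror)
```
[8, 4, 8, 29, 25, 17]
(6, 2, 8)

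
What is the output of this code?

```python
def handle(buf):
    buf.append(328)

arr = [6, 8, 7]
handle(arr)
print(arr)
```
[6, 8, 7, 328]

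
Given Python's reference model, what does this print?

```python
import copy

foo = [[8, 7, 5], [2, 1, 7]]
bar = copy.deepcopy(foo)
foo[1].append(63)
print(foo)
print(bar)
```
[[8, 7, 5], [2, 1, 7, 63]]
[[8, 7, 5], [2, 1, 7]]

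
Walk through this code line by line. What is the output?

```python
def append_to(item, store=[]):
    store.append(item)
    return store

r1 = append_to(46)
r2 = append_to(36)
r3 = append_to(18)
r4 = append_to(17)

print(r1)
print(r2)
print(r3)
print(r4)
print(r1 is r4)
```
[46, 36, 18, 17]
[46, 36, 18, 17]
[46, 36, 18, 17]
[46, 36, 18, 17]
True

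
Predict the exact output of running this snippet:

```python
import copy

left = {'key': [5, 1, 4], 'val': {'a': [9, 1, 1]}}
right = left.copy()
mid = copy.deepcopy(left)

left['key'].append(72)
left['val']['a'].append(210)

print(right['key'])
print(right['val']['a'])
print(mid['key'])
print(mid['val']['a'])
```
[5, 1, 4, 72]
[9, 1, 1, 210]
[5, 1, 4]
[9, 1, 1]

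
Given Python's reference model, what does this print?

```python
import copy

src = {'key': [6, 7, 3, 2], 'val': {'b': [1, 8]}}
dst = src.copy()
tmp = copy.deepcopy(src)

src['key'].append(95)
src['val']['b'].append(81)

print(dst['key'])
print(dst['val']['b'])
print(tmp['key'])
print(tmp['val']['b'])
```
[6, 7, 3, 2, 95]
[1, 8, 81]
[6, 7, 3, 2]
[1, 8]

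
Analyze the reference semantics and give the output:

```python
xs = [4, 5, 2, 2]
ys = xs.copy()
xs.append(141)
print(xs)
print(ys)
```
[4, 5, 2, 2, 141]
[4, 5, 2, 2]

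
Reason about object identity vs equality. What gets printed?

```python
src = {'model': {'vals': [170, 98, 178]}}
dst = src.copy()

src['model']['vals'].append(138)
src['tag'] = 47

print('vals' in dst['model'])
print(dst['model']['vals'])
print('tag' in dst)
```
True
[170, 98, 178, 138]
False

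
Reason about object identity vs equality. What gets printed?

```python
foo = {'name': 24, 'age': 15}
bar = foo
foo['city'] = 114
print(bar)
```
{'name': 24, 'age': 15, 'city': 114}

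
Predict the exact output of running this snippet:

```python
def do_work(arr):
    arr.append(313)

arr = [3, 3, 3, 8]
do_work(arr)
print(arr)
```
[3, 3, 3, 8, 313]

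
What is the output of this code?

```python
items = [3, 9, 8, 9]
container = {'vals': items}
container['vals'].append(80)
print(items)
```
[3, 9, 8, 9, 80]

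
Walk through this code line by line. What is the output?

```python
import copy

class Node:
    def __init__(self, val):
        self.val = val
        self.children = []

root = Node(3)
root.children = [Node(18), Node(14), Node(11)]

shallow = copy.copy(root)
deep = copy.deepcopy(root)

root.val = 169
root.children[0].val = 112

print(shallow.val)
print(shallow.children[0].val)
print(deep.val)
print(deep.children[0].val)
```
3
112
3
18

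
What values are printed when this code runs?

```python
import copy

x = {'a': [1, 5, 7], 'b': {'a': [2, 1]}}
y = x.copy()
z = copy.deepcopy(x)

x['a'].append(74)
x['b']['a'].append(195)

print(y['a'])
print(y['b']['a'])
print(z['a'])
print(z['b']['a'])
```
[1, 5, 7, 74]
[2, 1, 195]
[1, 5, 7]
[2, 1]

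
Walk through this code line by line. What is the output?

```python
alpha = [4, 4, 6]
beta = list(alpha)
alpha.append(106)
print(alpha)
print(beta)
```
[4, 4, 6, 106]
[4, 4, 6]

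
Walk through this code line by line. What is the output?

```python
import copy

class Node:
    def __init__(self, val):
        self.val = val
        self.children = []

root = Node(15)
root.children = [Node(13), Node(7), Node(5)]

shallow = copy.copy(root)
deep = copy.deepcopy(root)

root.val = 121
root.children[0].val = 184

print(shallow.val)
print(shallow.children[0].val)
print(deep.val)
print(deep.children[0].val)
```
15
184
15
13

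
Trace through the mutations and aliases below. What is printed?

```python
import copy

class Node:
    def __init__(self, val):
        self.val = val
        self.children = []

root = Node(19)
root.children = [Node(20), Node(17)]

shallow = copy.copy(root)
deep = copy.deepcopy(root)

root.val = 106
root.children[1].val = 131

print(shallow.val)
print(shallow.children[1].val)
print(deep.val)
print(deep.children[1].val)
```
19
131
19
17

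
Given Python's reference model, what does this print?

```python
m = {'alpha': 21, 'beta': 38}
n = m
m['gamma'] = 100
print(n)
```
{'alpha': 21, 'beta': 38, 'gamma': 100}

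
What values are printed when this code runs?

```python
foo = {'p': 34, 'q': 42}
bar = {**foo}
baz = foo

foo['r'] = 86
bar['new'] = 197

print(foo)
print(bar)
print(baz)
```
{'p': 34, 'q': 42, 'r': 86}
{'p': 34, 'q': 42, 'new': 197}
{'p': 34, 'q': 42, 'r': 86}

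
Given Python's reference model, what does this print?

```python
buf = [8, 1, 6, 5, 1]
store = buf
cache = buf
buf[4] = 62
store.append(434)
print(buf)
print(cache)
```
[8, 1, 6, 5, 62, 434]
[8, 1, 6, 5, 62, 434]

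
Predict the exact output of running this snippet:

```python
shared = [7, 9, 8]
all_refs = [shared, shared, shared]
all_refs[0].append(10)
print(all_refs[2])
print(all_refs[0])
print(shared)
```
[7, 9, 8, 10]
[7, 9, 8, 10]
[7, 9, 8, 10]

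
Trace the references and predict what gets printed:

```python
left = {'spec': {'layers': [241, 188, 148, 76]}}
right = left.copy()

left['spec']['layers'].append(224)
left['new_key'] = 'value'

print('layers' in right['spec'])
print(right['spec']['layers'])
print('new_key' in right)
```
True
[241, 188, 148, 76, 224]
False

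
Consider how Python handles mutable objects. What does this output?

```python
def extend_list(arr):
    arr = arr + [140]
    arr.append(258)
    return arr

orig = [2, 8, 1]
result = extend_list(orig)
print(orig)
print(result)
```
[2, 8, 1]
[2, 8, 1, 140, 258]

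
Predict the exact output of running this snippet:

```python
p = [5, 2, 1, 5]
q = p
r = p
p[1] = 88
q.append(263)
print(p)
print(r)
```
[5, 88, 1, 5, 263]
[5, 88, 1, 5, 263]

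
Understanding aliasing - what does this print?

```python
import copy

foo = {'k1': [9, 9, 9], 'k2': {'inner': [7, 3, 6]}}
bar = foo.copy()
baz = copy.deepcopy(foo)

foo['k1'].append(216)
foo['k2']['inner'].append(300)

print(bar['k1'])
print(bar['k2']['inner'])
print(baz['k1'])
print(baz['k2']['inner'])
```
[9, 9, 9, 216]
[7, 3, 6, 300]
[9, 9, 9]
[7, 3, 6]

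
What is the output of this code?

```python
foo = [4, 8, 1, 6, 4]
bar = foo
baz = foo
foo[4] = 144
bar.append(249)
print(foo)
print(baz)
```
[4, 8, 1, 6, 144, 249]
[4, 8, 1, 6, 144, 249]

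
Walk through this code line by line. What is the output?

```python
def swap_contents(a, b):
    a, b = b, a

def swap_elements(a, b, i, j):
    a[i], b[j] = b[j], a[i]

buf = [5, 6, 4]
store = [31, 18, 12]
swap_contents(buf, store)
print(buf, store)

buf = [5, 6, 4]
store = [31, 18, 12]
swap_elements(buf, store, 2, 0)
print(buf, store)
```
[5, 6, 4] [31, 18, 12]
[5, 6, 31] [4, 18, 12]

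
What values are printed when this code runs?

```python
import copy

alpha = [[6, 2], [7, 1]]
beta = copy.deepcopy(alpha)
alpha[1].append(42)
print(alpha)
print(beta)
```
[[6, 2], [7, 1, 42]]
[[6, 2], [7, 1]]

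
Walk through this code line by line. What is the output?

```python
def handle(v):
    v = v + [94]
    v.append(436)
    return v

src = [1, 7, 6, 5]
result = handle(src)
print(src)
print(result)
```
[1, 7, 6, 5]
[1, 7, 6, 5, 94, 436]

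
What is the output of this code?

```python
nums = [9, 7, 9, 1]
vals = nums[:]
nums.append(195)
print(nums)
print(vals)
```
[9, 7, 9, 1, 195]
[9, 7, 9, 1]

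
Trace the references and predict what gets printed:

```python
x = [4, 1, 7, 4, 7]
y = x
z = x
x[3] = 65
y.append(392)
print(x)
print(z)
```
[4, 1, 7, 65, 7, 392]
[4, 1, 7, 65, 7, 392]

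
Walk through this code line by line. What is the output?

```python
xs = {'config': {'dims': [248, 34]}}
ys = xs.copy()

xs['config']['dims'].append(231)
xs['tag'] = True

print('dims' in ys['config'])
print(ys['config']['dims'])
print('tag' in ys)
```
True
[248, 34, 231]
False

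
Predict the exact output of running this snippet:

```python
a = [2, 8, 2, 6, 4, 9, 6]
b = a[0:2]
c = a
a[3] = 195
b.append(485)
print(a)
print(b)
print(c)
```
[2, 8, 2, 195, 4, 9, 6]
[2, 8, 485]
[2, 8, 2, 195, 4, 9, 6]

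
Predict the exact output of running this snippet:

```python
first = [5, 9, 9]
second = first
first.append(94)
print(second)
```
[5, 9, 9, 94]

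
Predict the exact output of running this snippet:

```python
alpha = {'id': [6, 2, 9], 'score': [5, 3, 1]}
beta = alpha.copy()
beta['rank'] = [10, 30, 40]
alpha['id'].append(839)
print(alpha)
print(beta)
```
{'id': [6, 2, 9, 839], 'score': [5, 3, 1]}
{'id': [6, 2, 9, 839], 'score': [5, 3, 1], 'rank': [10, 30, 40]}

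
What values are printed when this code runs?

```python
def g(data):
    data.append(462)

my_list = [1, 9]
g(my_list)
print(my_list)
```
[1, 9, 462]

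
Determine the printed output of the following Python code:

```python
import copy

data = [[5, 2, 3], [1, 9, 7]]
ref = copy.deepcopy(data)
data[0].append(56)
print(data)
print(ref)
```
[[5, 2, 3, 56], [1, 9, 7]]
[[5, 2, 3], [1, 9, 7]]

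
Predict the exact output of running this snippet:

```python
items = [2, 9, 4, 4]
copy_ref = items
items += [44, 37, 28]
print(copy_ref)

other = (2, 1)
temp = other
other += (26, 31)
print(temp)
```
[2, 9, 4, 4, 44, 37, 28]
(2, 1)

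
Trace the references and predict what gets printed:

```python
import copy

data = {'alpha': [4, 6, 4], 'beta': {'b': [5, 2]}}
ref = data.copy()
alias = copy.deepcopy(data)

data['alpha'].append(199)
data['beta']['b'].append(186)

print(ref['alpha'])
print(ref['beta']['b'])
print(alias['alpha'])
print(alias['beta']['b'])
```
[4, 6, 4, 199]
[5, 2, 186]
[4, 6, 4]
[5, 2]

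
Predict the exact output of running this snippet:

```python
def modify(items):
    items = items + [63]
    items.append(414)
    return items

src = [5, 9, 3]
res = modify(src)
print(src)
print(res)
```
[5, 9, 3]
[5, 9, 3, 63, 414]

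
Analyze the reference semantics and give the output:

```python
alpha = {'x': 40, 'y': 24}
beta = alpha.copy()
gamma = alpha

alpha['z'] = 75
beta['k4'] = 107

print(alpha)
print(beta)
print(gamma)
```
{'x': 40, 'y': 24, 'z': 75}
{'x': 40, 'y': 24, 'k4': 107}
{'x': 40, 'y': 24, 'z': 75}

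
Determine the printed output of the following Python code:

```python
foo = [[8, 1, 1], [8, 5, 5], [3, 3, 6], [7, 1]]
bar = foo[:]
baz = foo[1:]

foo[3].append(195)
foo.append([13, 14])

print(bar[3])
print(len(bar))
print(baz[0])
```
[7, 1, 195]
4
[8, 5, 5]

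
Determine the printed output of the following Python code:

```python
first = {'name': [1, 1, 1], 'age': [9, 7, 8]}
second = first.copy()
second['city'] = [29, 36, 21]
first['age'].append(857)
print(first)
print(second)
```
{'name': [1, 1, 1], 'age': [9, 7, 8, 857]}
{'name': [1, 1, 1], 'age': [9, 7, 8, 857], 'city': [29, 36, 21]}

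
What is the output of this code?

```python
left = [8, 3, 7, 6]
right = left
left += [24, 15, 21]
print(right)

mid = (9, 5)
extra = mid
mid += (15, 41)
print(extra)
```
[8, 3, 7, 6, 24, 15, 21]
(9, 5)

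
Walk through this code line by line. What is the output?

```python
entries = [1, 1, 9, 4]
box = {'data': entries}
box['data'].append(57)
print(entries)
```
[1, 1, 9, 4, 57]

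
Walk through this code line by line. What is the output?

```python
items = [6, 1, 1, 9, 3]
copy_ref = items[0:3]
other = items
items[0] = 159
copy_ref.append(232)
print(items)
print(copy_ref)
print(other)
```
[159, 1, 1, 9, 3]
[6, 1, 1, 232]
[159, 1, 1, 9, 3]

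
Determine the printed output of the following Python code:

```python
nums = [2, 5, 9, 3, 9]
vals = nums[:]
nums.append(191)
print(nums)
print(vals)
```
[2, 5, 9, 3, 9, 191]
[2, 5, 9, 3, 9]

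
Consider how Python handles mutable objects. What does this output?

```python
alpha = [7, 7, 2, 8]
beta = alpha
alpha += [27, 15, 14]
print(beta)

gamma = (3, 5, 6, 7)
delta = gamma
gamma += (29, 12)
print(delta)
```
[7, 7, 2, 8, 27, 15, 14]
(3, 5, 6, 7)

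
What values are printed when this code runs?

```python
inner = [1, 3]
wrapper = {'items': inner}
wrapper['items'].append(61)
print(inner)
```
[1, 3, 61]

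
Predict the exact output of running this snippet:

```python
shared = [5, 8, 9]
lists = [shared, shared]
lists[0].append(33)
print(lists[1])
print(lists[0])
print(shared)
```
[5, 8, 9, 33]
[5, 8, 9, 33]
[5, 8, 9, 33]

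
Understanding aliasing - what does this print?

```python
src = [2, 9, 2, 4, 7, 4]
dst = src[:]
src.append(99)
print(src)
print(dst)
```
[2, 9, 2, 4, 7, 4, 99]
[2, 9, 2, 4, 7, 4]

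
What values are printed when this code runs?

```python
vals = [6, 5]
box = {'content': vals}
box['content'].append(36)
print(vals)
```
[6, 5, 36]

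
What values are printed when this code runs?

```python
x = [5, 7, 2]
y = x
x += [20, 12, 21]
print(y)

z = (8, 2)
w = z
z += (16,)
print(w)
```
[5, 7, 2, 20, 12, 21]
(8, 2)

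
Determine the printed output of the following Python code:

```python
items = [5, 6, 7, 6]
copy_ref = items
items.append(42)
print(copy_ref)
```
[5, 6, 7, 6, 42]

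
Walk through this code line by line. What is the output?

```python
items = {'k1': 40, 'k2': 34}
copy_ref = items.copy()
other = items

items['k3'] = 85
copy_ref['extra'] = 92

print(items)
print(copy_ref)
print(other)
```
{'k1': 40, 'k2': 34, 'k3': 85}
{'k1': 40, 'k2': 34, 'extra': 92}
{'k1': 40, 'k2': 34, 'k3': 85}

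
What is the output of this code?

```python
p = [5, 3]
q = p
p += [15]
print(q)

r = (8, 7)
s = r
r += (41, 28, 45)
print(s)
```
[5, 3, 15]
(8, 7)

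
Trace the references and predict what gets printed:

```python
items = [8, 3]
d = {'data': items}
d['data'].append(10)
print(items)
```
[8, 3, 10]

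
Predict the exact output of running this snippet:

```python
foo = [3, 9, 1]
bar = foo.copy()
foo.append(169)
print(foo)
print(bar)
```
[3, 9, 1, 169]
[3, 9, 1]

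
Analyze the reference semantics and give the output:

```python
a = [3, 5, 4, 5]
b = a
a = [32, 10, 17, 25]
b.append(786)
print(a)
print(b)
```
[32, 10, 17, 25]
[3, 5, 4, 5, 786]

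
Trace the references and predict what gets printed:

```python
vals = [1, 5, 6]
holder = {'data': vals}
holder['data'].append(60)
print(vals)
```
[1, 5, 6, 60]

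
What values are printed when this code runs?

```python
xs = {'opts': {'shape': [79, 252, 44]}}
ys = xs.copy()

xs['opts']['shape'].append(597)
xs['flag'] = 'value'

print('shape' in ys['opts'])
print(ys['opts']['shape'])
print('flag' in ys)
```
True
[79, 252, 44, 597]
False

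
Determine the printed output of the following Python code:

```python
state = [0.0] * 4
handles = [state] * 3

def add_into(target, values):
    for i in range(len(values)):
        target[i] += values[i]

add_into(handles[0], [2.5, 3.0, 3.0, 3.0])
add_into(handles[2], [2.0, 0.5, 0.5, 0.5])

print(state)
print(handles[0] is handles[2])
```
[4.5, 3.5, 3.5, 3.5]
True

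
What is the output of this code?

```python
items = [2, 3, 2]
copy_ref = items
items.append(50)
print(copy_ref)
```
[2, 3, 2, 50]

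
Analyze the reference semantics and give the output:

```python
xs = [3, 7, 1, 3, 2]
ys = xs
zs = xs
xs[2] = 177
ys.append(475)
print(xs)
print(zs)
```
[3, 7, 177, 3, 2, 475]
[3, 7, 177, 3, 2, 475]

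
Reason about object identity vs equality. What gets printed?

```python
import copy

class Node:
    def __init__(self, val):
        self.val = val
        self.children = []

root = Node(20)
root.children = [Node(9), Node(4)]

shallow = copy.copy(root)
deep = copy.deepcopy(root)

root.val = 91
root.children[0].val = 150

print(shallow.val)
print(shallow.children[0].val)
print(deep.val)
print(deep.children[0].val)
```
20
150
20
9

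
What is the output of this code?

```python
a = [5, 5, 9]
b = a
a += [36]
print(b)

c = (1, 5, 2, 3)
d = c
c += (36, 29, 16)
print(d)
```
[5, 5, 9, 36]
(1, 5, 2, 3)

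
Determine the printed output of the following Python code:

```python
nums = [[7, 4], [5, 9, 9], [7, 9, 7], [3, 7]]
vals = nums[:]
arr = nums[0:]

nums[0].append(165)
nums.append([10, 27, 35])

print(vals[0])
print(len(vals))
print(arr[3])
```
[7, 4, 165]
4
[3, 7]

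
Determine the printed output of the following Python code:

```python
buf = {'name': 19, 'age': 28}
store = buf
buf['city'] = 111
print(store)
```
{'name': 19, 'age': 28, 'city': 111}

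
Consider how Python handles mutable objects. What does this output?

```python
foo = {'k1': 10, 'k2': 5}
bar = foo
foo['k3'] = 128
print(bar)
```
{'k1': 10, 'k2': 5, 'k3': 128}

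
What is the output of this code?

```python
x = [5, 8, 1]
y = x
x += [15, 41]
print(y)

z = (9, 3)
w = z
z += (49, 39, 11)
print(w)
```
[5, 8, 1, 15, 41]
(9, 3)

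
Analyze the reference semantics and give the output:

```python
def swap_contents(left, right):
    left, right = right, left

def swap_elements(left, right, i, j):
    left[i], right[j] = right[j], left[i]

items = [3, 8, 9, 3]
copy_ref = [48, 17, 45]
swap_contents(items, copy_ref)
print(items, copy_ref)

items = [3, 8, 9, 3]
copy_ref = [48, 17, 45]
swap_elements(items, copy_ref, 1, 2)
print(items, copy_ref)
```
[3, 8, 9, 3] [48, 17, 45]
[3, 45, 9, 3] [48, 17, 8]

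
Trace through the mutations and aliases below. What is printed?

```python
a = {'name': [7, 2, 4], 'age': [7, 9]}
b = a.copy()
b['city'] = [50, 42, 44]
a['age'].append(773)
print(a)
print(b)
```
{'name': [7, 2, 4], 'age': [7, 9, 773]}
{'name': [7, 2, 4], 'age': [7, 9, 773], 'city': [50, 42, 44]}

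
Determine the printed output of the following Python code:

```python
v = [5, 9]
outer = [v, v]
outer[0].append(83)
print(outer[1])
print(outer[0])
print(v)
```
[5, 9, 83]
[5, 9, 83]
[5, 9, 83]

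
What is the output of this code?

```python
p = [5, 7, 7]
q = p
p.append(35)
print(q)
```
[5, 7, 7, 35]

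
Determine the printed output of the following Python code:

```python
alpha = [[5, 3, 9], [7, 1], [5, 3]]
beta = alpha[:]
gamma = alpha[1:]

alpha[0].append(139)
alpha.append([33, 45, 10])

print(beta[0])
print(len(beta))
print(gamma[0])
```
[5, 3, 9, 139]
3
[7, 1]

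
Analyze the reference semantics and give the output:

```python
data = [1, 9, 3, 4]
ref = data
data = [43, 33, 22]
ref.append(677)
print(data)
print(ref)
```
[43, 33, 22]
[1, 9, 3, 4, 677]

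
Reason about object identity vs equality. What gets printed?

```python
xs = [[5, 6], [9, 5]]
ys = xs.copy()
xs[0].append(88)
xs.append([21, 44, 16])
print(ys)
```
[[5, 6, 88], [9, 5]]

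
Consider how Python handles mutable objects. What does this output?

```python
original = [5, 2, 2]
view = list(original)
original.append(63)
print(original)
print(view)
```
[5, 2, 2, 63]
[5, 2, 2]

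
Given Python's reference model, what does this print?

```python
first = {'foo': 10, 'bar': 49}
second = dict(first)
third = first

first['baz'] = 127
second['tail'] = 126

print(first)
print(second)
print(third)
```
{'foo': 10, 'bar': 49, 'baz': 127}
{'foo': 10, 'bar': 49, 'tail': 126}
{'foo': 10, 'bar': 49, 'baz': 127}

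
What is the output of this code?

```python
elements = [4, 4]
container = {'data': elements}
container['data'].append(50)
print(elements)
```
[4, 4, 50]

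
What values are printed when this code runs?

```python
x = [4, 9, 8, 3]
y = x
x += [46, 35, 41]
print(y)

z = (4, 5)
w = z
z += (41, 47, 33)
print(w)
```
[4, 9, 8, 3, 46, 35, 41]
(4, 5)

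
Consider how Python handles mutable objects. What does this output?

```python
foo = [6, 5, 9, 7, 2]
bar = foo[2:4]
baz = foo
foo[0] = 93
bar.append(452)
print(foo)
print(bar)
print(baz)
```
[93, 5, 9, 7, 2]
[9, 7, 452]
[93, 5, 9, 7, 2]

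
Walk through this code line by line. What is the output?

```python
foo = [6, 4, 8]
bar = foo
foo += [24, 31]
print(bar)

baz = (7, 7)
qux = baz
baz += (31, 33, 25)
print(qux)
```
[6, 4, 8, 24, 31]
(7, 7)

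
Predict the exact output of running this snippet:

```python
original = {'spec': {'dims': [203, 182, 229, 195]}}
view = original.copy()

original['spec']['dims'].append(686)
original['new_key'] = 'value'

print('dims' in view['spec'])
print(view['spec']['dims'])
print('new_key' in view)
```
True
[203, 182, 229, 195, 686]
False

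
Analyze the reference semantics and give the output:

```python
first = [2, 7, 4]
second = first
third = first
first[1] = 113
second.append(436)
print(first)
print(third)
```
[2, 113, 4, 436]
[2, 113, 4, 436]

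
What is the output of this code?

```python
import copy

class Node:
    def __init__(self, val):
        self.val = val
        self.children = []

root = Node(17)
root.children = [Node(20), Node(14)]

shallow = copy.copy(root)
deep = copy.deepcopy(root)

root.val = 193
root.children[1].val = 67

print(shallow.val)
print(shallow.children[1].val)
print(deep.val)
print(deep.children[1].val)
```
17
67
17
14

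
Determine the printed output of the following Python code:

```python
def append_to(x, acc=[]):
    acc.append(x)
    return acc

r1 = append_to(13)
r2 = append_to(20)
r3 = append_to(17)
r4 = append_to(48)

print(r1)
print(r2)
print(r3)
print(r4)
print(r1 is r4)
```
[13, 20, 17, 48]
[13, 20, 17, 48]
[13, 20, 17, 48]
[13, 20, 17, 48]
True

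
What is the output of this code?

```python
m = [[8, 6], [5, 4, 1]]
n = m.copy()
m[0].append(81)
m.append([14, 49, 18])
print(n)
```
[[8, 6, 81], [5, 4, 1]]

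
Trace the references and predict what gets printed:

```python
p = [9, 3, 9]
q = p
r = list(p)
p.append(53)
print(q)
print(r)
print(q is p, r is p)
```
[9, 3, 9, 53]
[9, 3, 9]
True False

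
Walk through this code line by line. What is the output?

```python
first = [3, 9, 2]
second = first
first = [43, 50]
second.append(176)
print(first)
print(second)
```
[43, 50]
[3, 9, 2, 176]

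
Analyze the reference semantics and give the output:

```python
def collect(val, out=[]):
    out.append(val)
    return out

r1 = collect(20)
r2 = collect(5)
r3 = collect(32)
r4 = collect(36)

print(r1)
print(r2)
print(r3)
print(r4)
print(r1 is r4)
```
[20, 5, 32, 36]
[20, 5, 32, 36]
[20, 5, 32, 36]
[20, 5, 32, 36]
True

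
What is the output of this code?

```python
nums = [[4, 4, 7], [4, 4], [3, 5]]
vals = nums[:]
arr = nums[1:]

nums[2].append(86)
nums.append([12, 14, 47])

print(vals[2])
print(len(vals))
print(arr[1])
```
[3, 5, 86]
3
[3, 5, 86]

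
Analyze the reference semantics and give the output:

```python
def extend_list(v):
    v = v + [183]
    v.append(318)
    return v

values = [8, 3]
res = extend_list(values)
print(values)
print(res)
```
[8, 3]
[8, 3, 183, 318]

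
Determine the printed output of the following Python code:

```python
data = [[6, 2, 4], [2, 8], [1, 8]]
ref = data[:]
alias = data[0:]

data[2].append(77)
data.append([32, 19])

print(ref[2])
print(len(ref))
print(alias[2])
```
[1, 8, 77]
3
[1, 8, 77]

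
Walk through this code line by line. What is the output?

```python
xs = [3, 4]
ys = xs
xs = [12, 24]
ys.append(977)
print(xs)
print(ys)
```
[12, 24]
[3, 4, 977]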